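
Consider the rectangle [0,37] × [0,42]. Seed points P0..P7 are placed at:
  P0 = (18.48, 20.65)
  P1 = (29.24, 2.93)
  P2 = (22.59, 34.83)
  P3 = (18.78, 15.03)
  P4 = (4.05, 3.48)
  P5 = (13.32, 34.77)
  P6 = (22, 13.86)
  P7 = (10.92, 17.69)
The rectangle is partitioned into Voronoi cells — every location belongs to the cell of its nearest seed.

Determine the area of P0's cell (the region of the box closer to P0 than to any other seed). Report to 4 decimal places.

Area of P0's cell: 135.9749

1. box [0,37]×[0,42]: [(0, 0) (37, 0) (37, 42) (0, 42)]
2. ⊥bis P0·P1 via (23.86,11.79): [(0, 0) (4.4438, 0) (37, 19.7689) (37, 42) (0, 42)]  |A|=1232.1992
3. ⊥bis P0·P2 via (20.535,27.74): [(0, 33.692) (0, 0) (4.4438, 0) (37, 19.7689) (37, 22.9677)]  |A|=726.403
4. ⊥bis P0·P3 via (18.63,17.84): [(0, 33.692) (0, 16.8455) (35.2878, 18.7292) (37, 19.7689) (37, 22.9677)]  |A|=387.5688
5. ⊥bis P0·P4 via (11.265,12.065): [(0, 33.692) (0, 21.5323) (5.2437, 17.1254) (35.2878, 18.7292) (37, 19.7689) (37, 22.9677)]  |A|=375.2807
6. ⊥bis P0·P5 via (15.9,27.71): [(17.9959, 28.4759) (0, 21.8995) (0, 21.5323) (5.2437, 17.1254) (35.2878, 18.7292) (37, 19.7689) (37, 22.9677)]  |A|=269.1727
7. ⊥bis P0·P6 via (20.24,17.255): [(33.3182, 24.0349) (17.9959, 28.4759) (0, 21.8995) (0, 21.5323) (5.2437, 17.1254) (21.6828, 18.003)]  |A|=220.911
8. ⊥bis P0·P7 via (14.7,19.17): [(33.3182, 24.0349) (17.9959, 28.4759) (11.925, 26.2574) (15.2905, 17.6617) (21.6828, 18.003)]  |A|=135.9749
9. canonical 5-gon: [(33.3182, 24.0349) (17.9959, 28.4759) (11.925, 26.2574) (15.2905, 17.6617) (21.6828, 18.003)]
10. shoelace: 135.9749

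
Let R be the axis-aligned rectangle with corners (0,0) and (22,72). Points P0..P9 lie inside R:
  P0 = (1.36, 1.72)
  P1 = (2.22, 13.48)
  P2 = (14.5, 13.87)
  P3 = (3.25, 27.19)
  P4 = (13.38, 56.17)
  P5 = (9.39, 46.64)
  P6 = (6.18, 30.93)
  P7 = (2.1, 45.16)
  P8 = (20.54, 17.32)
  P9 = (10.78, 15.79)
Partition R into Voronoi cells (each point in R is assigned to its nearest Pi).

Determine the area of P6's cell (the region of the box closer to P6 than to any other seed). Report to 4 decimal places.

1. box [0,22]×[0,72]: [(0, 0) (22, 0) (22, 72) (0, 72)]
2. ⊥bis P6·P0 via (3.77,16.325): [(0, 16.9471) (22, 13.3168) (22, 72) (0, 72)]  |A|=1251.0968
3. ⊥bis P6·P1 via (4.2,22.205): [(0, 23.1581) (22, 18.1656) (22, 72) (0, 72)]  |A|=1129.4393
4. ⊥bis P6·P2 via (10.34,22.4): [(0, 23.1581) (8.1173, 21.316) (22, 28.0865) (22, 72) (0, 72)]  |A|=1060.5751
5. ⊥bis P6·P3 via (4.715,29.06): [(0, 32.7538) (12.1127, 23.2645) (22, 28.0865) (22, 72) (0, 72)]  |A|=990.8721
6. ⊥bis P6·P4 via (9.78,43.55): [(0, 46.3399) (0, 32.7538) (12.1127, 23.2645) (22, 28.0865) (22, 40.0641)]  |A|=357.3157
7. ⊥bis P6·P5 via (7.785,38.785): [(0, 40.3757) (0, 32.7538) (12.1127, 23.2645) (22, 28.0865) (22, 35.8805)]  |A|=245.69
8. ⊥bis P6·P7 via (4.14,38.045): [(7.1637, 38.9119) (0, 36.858) (0, 32.7538) (12.1127, 23.2645) (22, 28.0865) (22, 35.8805)]  |A|=233.0901
9. ⊥bis P6·P8 via (13.36,24.125): [(7.1637, 38.9119) (0, 36.858) (0, 32.7538) (12.1127, 23.2645) (12.9156, 23.6561) (22, 33.2411) (22, 35.8805)]  |A|=209.6765
10. ⊥bis P6·P9 via (8.48,23.36): [(7.1637, 38.9119) (0, 36.858) (0, 32.7538) (11.0097, 24.1286) (14.3153, 25.1329) (22, 33.2411) (22, 35.8805)]  |A|=207.3756
11. canonical 7-gon: [(7.1637, 38.9119) (0, 36.858) (0, 32.7538) (11.0097, 24.1286) (14.3153, 25.1329) (22, 33.2411) (22, 35.8805)]
12. shoelace: 207.3756

Area of P6's cell: 207.3756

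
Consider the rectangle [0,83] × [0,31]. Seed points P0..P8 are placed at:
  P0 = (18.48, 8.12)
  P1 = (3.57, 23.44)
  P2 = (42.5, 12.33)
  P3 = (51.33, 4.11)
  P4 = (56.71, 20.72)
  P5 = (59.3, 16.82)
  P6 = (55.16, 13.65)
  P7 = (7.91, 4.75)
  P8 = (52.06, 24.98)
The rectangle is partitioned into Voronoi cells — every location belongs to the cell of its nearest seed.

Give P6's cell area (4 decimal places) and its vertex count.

Area of P6's cell: 108.5188 (5 vertices)

1. box [0,83]×[0,31]: [(0, 0) (83, 0) (83, 31) (0, 31)]
2. ⊥bis P6·P0 via (36.82,10.885): [(38.4611, 0) (83, 0) (83, 31) (33.7874, 31)]  |A|=1453.149
3. ⊥bis P6·P1 via (29.365,18.545): [(38.4611, 0) (83, 0) (83, 31) (33.7874, 31)]  |A|=1453.149
4. ⊥bis P6·P2 via (48.83,12.99): [(50.1844, 0) (83, 0) (83, 31) (46.9522, 31)]  |A|=1067.3829
5. ⊥bis P6·P3 via (53.245,8.88): [(49.0844, 10.5504) (75.3639, 0) (83, 0) (83, 31) (46.9522, 31)]  |A|=934.5568
6. ⊥bis P6·P4 via (55.935,17.185): [(48.2162, 18.8772) (49.0844, 10.5504) (75.3639, 0) (83, 0) (83, 11.2514)]  |A|=372.5909
7. ⊥bis P6·P5 via (57.23,15.235): [(55.6969, 17.2372) (48.2162, 18.8772) (49.0844, 10.5504) (66.0245, 3.7494)]  |A|=109.5573
8. ⊥bis P6·P7 via (31.535,9.2): [(55.6969, 17.2372) (48.2162, 18.8772) (49.0844, 10.5504) (66.0245, 3.7494)]  |A|=109.5573
9. ⊥bis P6·P8 via (53.61,19.315): [(55.6969, 17.2372) (50.3224, 18.4155) (48.3214, 17.868) (49.0844, 10.5504) (66.0245, 3.7494)]  |A|=108.5188
10. canonical 5-gon: [(55.6969, 17.2372) (50.3224, 18.4155) (48.3214, 17.868) (49.0844, 10.5504) (66.0245, 3.7494)]
11. shoelace: 108.5188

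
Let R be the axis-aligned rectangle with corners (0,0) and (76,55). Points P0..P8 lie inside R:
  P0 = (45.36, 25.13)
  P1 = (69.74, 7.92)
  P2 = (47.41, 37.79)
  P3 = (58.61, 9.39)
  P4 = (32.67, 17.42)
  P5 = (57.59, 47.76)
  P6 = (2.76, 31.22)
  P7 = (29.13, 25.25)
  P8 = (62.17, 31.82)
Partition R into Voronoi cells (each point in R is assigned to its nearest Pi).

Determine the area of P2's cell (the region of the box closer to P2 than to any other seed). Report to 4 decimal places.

1. box [0,76]×[0,55]: [(0, 0) (76, 0) (76, 55) (0, 55)]
2. ⊥bis P2·P0 via (46.385,31.46): [(0, 38.971) (76, 26.6645) (76, 55) (0, 55)]  |A|=1685.8502
3. ⊥bis P2·P1 via (58.575,22.855): [(0, 38.971) (65.8659, 28.3055) (76, 35.8815) (76, 55) (0, 55)]  |A|=1639.1477
4. ⊥bis P2·P3 via (53.01,23.59): [(0, 38.971) (65.2288, 28.4087) (66.8694, 29.0557) (76, 35.8815) (76, 55) (0, 55)]  |A|=1638.8569
5. ⊥bis P2·P4 via (40.04,27.605): [(31.3475, 33.895) (65.2288, 28.4087) (66.8694, 29.0557) (76, 35.8815) (76, 55) (2.1814, 55)]  |A|=1364.603
6. ⊥bis P2·P5 via (52.5,42.775): [(31.3475, 33.895) (65.2288, 28.4087) (66.1963, 28.7902) (40.5272, 55) (2.1814, 55)]  |A|=804.934
7. ⊥bis P2·P6 via (25.085,34.505): [(24.4392, 38.894) (31.3475, 33.895) (65.2288, 28.4087) (66.1963, 28.7902) (40.5272, 55) (22.0693, 55)]  |A|=644.7763
8. ⊥bis P2·P7 via (38.27,31.52): [(37.3022, 32.9307) (65.2288, 28.4087) (66.1963, 28.7902) (40.5272, 55) (22.1628, 55)]  |A|=535.6707
9. ⊥bis P2·P8 via (54.79,34.805): [(37.3022, 32.9307) (53.0036, 30.3883) (56.4021, 38.7907) (40.5272, 55) (22.1628, 55)]  |A|=474.2398
10. canonical 5-gon: [(37.3022, 32.9307) (53.0036, 30.3883) (56.4021, 38.7907) (40.5272, 55) (22.1628, 55)]
11. shoelace: 474.2398

Area of P2's cell: 474.2398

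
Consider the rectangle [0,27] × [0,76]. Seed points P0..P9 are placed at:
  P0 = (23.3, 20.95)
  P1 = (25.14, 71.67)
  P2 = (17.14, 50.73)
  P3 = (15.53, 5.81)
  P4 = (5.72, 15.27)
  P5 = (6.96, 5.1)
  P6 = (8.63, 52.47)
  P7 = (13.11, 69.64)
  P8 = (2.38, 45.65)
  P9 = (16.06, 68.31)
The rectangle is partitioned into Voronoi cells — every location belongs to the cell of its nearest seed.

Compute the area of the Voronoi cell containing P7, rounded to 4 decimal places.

Area of P7's cell: 199.5453

1. box [0,27]×[0,76]: [(0, 0) (27, 0) (27, 76) (0, 76)]
2. ⊥bis P7·P0 via (18.205,45.295): [(0, 41.485) (27, 47.1356) (27, 76) (0, 76)]  |A|=855.6213
3. ⊥bis P7·P1 via (19.125,70.655): [(0, 41.485) (23.227, 46.346) (18.2231, 76) (0, 76)]  |A|=671.0333
4. ⊥bis P7·P2 via (15.125,60.185): [(0, 56.9616) (20.6916, 61.3713) (18.2231, 76) (0, 76)]  |A|=330.2565
5. ⊥bis P7·P3 via (14.32,37.725): [(0, 56.9616) (20.6916, 61.3713) (18.2231, 76) (0, 76)]  |A|=330.2565
6. ⊥bis P7·P4 via (9.415,42.455): [(0, 56.9616) (20.6916, 61.3713) (18.2231, 76) (0, 76)]  |A|=330.2565
7. ⊥bis P7·P5 via (10.035,37.37): [(0, 56.9616) (20.6916, 61.3713) (18.2231, 76) (0, 76)]  |A|=330.2565
8. ⊥bis P7·P6 via (10.87,61.055): [(0, 63.8912) (14.6183, 60.077) (20.6916, 61.3713) (18.2231, 76) (0, 76)]  |A|=279.6074
9. ⊥bis P7·P8 via (7.745,57.645): [(0, 63.8912) (14.6183, 60.077) (20.6916, 61.3713) (18.2231, 76) (0, 76)]  |A|=279.6074
10. ⊥bis P7·P9 via (14.585,68.975): [(0, 63.8912) (10.9991, 61.0213) (17.7522, 76) (0, 76)]  |A|=199.5453
11. canonical 4-gon: [(0, 63.8912) (10.9991, 61.0213) (17.7522, 76) (0, 76)]
12. shoelace: 199.5453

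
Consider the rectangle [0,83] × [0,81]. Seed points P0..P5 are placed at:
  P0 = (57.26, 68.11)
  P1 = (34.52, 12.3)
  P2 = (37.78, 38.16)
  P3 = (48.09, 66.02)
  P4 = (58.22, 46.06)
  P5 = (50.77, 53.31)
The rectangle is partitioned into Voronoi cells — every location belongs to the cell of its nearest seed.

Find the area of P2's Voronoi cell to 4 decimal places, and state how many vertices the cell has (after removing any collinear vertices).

1. box [0,83]×[0,81]: [(0, 0) (83, 0) (83, 81) (0, 81)]
2. ⊥bis P2·P0 via (47.52,53.135): [(0, 0) (83, 0) (83, 30.0582) (4.6783, 81) (0, 81)]  |A|=4728.0749
3. ⊥bis P2·P1 via (36.15,25.23): [(0, 29.7872) (83, 19.3239) (83, 30.0582) (4.6783, 81) (0, 81)]  |A|=2689.9634
4. ⊥bis P2·P3 via (42.935,52.09): [(0, 67.9787) (0, 29.7872) (83, 19.3239) (83, 30.0582) (57.2996, 46.7742)]  |A|=2236.8472
5. ⊥bis P2·P4 via (48,42.11): [(44.3443, 51.5685) (0, 67.9787) (0, 29.7872) (55.4652, 22.7951)]  |A|=1605.8703
6. ⊥bis P2·P5 via (44.275,45.735): [(47.7508, 42.7548) (32.2529, 56.0431) (0, 67.9787) (0, 29.7872) (55.4652, 22.7951)]  |A|=1560.2065
7. canonical 5-gon: [(47.7508, 42.7548) (32.2529, 56.0431) (0, 67.9787) (0, 29.7872) (55.4652, 22.7951)]
8. shoelace: 1560.2065

Area of P2's cell: 1560.2065 (5 vertices)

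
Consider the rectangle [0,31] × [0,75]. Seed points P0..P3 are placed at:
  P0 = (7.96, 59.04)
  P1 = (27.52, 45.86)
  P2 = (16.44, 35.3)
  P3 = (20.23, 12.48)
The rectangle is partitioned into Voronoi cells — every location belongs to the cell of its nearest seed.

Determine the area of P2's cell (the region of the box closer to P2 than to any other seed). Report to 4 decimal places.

Area of P2's cell: 588.5045

1. box [0,31]×[0,75]: [(0, 0) (31, 0) (31, 75) (0, 75)]
2. ⊥bis P2·P0 via (12.2,47.17): [(0, 42.8121) (0, 0) (31, 0) (31, 53.8854)]  |A|=1498.8119
3. ⊥bis P2·P1 via (21.98,40.58): [(14.8105, 48.1025) (0, 42.8121) (0, 0) (31, 0) (31, 31.1158)]  |A|=1314.4983
4. ⊥bis P2·P3 via (18.335,23.89): [(14.8105, 48.1025) (0, 42.8121) (0, 20.8449) (31, 25.9934) (31, 31.1158)]  |A|=588.5045
5. canonical 5-gon: [(14.8105, 48.1025) (0, 42.8121) (0, 20.8449) (31, 25.9934) (31, 31.1158)]
6. shoelace: 588.5045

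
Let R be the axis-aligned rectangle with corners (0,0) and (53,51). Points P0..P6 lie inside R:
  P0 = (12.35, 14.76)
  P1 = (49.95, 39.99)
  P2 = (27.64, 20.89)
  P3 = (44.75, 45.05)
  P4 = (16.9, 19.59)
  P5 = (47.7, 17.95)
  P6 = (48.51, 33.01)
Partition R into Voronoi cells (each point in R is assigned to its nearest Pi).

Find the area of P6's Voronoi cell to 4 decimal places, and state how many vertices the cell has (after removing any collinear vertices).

Area of P6's cell: 189.5250 (5 vertices)

1. box [0,53]×[0,51]: [(0, 0) (53, 0) (53, 51) (0, 51)]
2. ⊥bis P6·P0 via (30.43,23.885): [(42.4848, 0) (53, 0) (53, 51) (16.745, 51)]  |A|=1192.6397
3. ⊥bis P6·P1 via (49.23,36.5): [(21.1382, 42.2954) (42.4848, 0) (53, 0) (53, 35.7222)]  |A|=791.4595
4. ⊥bis P6·P2 via (38.075,26.95): [(30.2557, 40.4145) (53, 1.2499) (53, 35.7222)]  |A|=392.0247
5. ⊥bis P6·P3 via (46.63,39.03): [(42.7858, 37.8295) (33.45, 34.914) (53, 1.2499) (53, 35.7222)]  |A|=361.6926
6. ⊥bis P6·P4 via (32.705,26.3): [(42.7858, 37.8295) (33.45, 34.914) (53, 1.2499) (53, 35.7222)]  |A|=361.6926
7. ⊥bis P6·P5 via (48.105,25.48): [(42.7858, 37.8295) (33.45, 34.914) (38.6328, 25.9895) (53, 25.2167) (53, 35.7222)]  |A|=189.525
8. canonical 5-gon: [(42.7858, 37.8295) (33.45, 34.914) (38.6328, 25.9895) (53, 25.2167) (53, 35.7222)]
9. shoelace: 189.525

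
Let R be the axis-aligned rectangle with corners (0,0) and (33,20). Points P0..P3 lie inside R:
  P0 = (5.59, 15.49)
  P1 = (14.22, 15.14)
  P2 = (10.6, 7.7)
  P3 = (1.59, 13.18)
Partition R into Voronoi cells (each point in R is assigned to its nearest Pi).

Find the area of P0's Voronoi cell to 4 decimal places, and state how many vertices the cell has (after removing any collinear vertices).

Area of P0's cell: 61.4349 (4 vertices)

1. box [0,33]×[0,20]: [(0, 0) (33, 0) (33, 20) (0, 20)]
2. ⊥bis P0·P1 via (9.905,15.315): [(0, 0) (9.2839, 0) (10.095, 20) (0, 20)]  |A|=193.7889
3. ⊥bis P0·P2 via (8.095,11.595): [(0, 6.3888) (9.7986, 12.6906) (10.095, 20) (0, 20)]  |A|=103.579
4. ⊥bis P0·P3 via (3.59,14.335): [(5.9639, 10.2244) (9.7986, 12.6906) (10.095, 20) (0.3185, 20)]  |A|=61.4349
5. canonical 4-gon: [(5.9639, 10.2244) (9.7986, 12.6906) (10.095, 20) (0.3185, 20)]
6. shoelace: 61.4349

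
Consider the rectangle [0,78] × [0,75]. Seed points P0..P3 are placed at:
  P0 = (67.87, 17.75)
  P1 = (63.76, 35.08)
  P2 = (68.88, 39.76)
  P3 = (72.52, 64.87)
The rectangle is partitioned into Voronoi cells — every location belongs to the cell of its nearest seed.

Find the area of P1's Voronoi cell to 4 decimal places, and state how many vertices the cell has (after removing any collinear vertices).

Area of P1's cell: 2695.6962 (4 vertices)

1. box [0,78]×[0,75]: [(0, 0) (78, 0) (78, 75) (0, 75)]
2. ⊥bis P1·P0 via (65.815,26.415): [(0, 10.8062) (78, 29.3048) (78, 75) (0, 75)]  |A|=4285.6688
3. ⊥bis P1·P2 via (66.32,37.42): [(0, 10.8062) (74.4971, 28.4741) (31.9695, 75) (0, 75)]  |A|=3134.8317
4. ⊥bis P1·P3 via (68.14,49.975): [(0, 70.0121) (0, 10.8062) (74.4971, 28.4741) (49.9564, 55.322)]  |A|=2695.6962
5. canonical 4-gon: [(0, 70.0121) (0, 10.8062) (74.4971, 28.4741) (49.9564, 55.322)]
6. shoelace: 2695.6962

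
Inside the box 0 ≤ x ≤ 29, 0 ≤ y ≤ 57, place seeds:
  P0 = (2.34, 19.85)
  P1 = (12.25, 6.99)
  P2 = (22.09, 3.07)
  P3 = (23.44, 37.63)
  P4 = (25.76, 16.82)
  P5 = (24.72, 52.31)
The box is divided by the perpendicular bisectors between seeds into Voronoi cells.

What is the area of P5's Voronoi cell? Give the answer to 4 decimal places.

1. box [0,29]×[0,57]: [(0, 0) (29, 0) (29, 57) (0, 57)]
2. ⊥bis P5·P0 via (13.53,36.08): [(0, 45.4084) (29, 25.414) (29, 57) (0, 57)]  |A|=626.0746
3. ⊥bis P5·P1 via (18.485,29.65): [(0, 45.4084) (25.759, 27.6485) (29, 26.7568) (29, 57) (0, 57)]  |A|=623.8987
4. ⊥bis P5·P2 via (23.405,27.69): [(0, 45.4084) (25.759, 27.6485) (26.139, 27.544) (29, 27.3912) (29, 57) (0, 57)]  |A|=622.9912
5. ⊥bis P5·P3 via (24.08,44.97): [(0, 47.0696) (29, 44.541) (29, 57) (0, 57)]  |A|=324.6459
6. ⊥bis P5·P4 via (25.24,34.565): [(0, 47.0696) (29, 44.541) (29, 57) (0, 57)]  |A|=324.6459
7. canonical 4-gon: [(0, 47.0696) (29, 44.541) (29, 57) (0, 57)]
8. shoelace: 324.6459

Area of P5's cell: 324.6459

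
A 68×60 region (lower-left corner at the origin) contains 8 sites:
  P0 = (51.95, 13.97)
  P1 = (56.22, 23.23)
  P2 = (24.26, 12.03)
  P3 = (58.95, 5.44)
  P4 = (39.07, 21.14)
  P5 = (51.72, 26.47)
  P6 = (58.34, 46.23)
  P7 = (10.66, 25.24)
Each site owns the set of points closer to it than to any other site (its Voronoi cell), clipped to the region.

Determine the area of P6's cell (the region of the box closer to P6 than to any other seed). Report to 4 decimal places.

Area of P6's cell: 844.9765

1. box [0,68]×[0,60]: [(0, 0) (68, 0) (68, 60) (0, 60)]
2. ⊥bis P6·P0 via (55.145,30.1): [(0, 41.023) (68, 27.5537) (68, 60) (0, 60)]  |A|=1748.3914
3. ⊥bis P6·P1 via (57.28,34.73): [(0, 41.023) (9.568, 39.1278) (68, 33.7419) (68, 60) (0, 60)]  |A|=1567.5974
4. ⊥bis P6·P2 via (41.3,29.13): [(33.4787, 36.9239) (68, 33.7419) (68, 60) (10.3213, 60)]  |A|=1118.7328
5. ⊥bis P6·P3 via (58.645,25.835): [(33.4787, 36.9239) (68, 33.7419) (68, 60) (10.3213, 60)]  |A|=1118.7328
6. ⊥bis P6·P4 via (48.705,33.685): [(45.9894, 35.7707) (68, 33.7419) (68, 60) (14.4422, 60)]  |A|=937.8122
7. ⊥bis P6·P5 via (55.03,36.35): [(37.6569, 42.1703) (60.8469, 34.4012) (68, 33.7419) (68, 60) (14.4422, 60)]  |A|=895.9763
8. ⊥bis P6·P7 via (34.5,35.735): [(28.6072, 49.1208) (37.6569, 42.1703) (60.8469, 34.4012) (68, 33.7419) (68, 60) (23.8179, 60)]  |A|=844.9765
9. canonical 6-gon: [(28.6072, 49.1208) (37.6569, 42.1703) (60.8469, 34.4012) (68, 33.7419) (68, 60) (23.8179, 60)]
10. shoelace: 844.9765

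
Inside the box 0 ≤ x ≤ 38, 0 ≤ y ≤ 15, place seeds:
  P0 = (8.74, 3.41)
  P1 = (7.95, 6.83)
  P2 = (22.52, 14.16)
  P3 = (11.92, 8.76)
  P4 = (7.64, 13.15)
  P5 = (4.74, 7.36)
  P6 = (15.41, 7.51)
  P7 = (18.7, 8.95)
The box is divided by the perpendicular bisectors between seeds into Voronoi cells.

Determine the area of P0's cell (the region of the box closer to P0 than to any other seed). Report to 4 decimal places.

Area of P0's cell: 51.2359

1. box [0,38]×[0,15]: [(0, 0) (38, 0) (38, 15) (0, 15)]
2. ⊥bis P0·P1 via (8.345,5.12): [(0, 3.1924) (0, 0) (38, 0) (38, 11.9701)]  |A|=288.0872
3. ⊥bis P0·P2 via (15.63,8.785): [(16.9402, 7.1055) (0, 3.1924) (0, 0) (22.4833, 0)]  |A|=106.9167
4. ⊥bis P0·P3 via (10.33,6.085): [(10.9436, 5.7203) (0, 3.1924) (0, 0) (20.5673, 0)]  |A|=76.2933
5. ⊥bis P0·P4 via (8.19,8.28): [(10.9436, 5.7203) (0, 3.1924) (0, 0) (20.5673, 0)]  |A|=76.2933
6. ⊥bis P0·P5 via (6.74,5.385): [(10.9436, 5.7203) (5.9267, 4.5614) (1.4223, 0) (20.5673, 0)]  |A|=63.5894
7. ⊥bis P0·P6 via (12.075,5.46): [(12.4743, 4.8105) (10.9436, 5.7203) (5.9267, 4.5614) (1.4223, 0) (15.4312, 0)]  |A|=51.2359
8. ⊥bis P0·P7 via (13.72,6.18): [(12.4743, 4.8105) (10.9436, 5.7203) (5.9267, 4.5614) (1.4223, 0) (15.4312, 0)]  |A|=51.2359
9. canonical 5-gon: [(12.4743, 4.8105) (10.9436, 5.7203) (5.9267, 4.5614) (1.4223, 0) (15.4312, 0)]
10. shoelace: 51.2359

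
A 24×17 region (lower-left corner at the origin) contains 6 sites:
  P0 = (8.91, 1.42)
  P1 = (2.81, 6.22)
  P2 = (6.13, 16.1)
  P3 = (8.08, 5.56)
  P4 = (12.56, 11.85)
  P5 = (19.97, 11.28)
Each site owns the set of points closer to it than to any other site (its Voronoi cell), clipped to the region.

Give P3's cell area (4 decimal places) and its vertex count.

Area of P3's cell: 45.0479 (4 vertices)

1. box [0,24]×[0,17]: [(0, 0) (24, 0) (24, 17) (0, 17)]
2. ⊥bis P3·P0 via (8.495,3.49): [(0, 1.7869) (24, 6.5985) (24, 17) (0, 17)]  |A|=307.3754
3. ⊥bis P3·P1 via (5.445,5.89): [(5.0581, 2.801) (24, 6.5985) (24, 17) (6.8364, 17)]  |A|=220.3653
4. ⊥bis P3·P2 via (7.105,10.83): [(6.039, 10.6328) (5.0581, 2.801) (24, 6.5985) (24, 13.9557)]  |A|=138.384
5. ⊥bis P3·P4 via (10.32,8.705): [(7.2887, 10.864) (6.039, 10.6328) (5.0581, 2.801) (15.6328, 4.921)]  |A|=45.0479
6. ⊥bis P3·P5 via (14.025,8.42): [(7.2887, 10.864) (6.039, 10.6328) (5.0581, 2.801) (15.6328, 4.921)]  |A|=45.0479
7. canonical 4-gon: [(7.2887, 10.864) (6.039, 10.6328) (5.0581, 2.801) (15.6328, 4.921)]
8. shoelace: 45.0479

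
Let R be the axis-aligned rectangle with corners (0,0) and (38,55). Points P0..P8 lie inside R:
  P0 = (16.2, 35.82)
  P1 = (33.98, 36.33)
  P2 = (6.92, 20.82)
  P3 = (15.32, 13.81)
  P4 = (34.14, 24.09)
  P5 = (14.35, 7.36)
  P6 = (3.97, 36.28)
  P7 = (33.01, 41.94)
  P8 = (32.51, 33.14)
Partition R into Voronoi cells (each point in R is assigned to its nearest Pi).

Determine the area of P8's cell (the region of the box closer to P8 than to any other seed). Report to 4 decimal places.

Area of P8's cell: 104.6840

1. box [0,38]×[0,55]: [(0, 0) (38, 0) (38, 55) (0, 55)]
2. ⊥bis P8·P0 via (24.355,34.48): [(18.6894, 0) (38, 0) (38, 55) (27.7268, 55)]  |A|=813.5561
3. ⊥bis P8·P1 via (33.245,34.735): [(25.0197, 38.5253) (18.6894, 0) (38, 0) (38, 32.5438)]  |A|=583.1883
4. ⊥bis P8·P2 via (19.715,26.98): [(25.0197, 38.5253) (22.2555, 21.703) (32.7042, 0) (38, 0) (38, 32.5438)]  |A|=431.1062
5. ⊥bis P8·P3 via (23.915,23.475): [(25.0197, 38.5253) (22.7211, 24.5367) (38, 10.9493) (38, 32.5438)]  |A|=262.6323
6. ⊥bis P8·P4 via (33.325,28.615): [(25.0197, 38.5253) (23.0883, 26.7713) (38, 29.457) (38, 32.5438)]  |A|=105.0766
7. ⊥bis P8·P5 via (23.43,20.25): [(25.0197, 38.5253) (23.0883, 26.7713) (38, 29.457) (38, 32.5438)]  |A|=105.0766
8. ⊥bis P8·P6 via (18.24,34.71): [(25.0197, 38.5253) (23.0883, 26.7713) (38, 29.457) (38, 32.5438)]  |A|=105.0766
9. ⊥bis P8·P7 via (32.76,37.54): [(26.3701, 37.9031) (24.9309, 37.9848) (23.0883, 26.7713) (38, 29.457) (38, 32.5438)]  |A|=104.684
10. canonical 5-gon: [(26.3701, 37.9031) (24.9309, 37.9848) (23.0883, 26.7713) (38, 29.457) (38, 32.5438)]
11. shoelace: 104.684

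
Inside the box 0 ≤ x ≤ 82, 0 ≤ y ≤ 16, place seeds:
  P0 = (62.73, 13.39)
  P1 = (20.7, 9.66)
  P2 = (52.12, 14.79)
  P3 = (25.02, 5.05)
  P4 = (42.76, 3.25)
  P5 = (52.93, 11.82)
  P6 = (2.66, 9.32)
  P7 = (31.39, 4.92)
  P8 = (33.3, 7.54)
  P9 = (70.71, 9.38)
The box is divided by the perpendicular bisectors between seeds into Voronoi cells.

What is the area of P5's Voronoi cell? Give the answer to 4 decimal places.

1. box [0,82]×[0,16]: [(0, 0) (82, 0) (82, 16) (0, 16)]
2. ⊥bis P5·P0 via (57.83,12.605): [(0, 0) (59.8494, 0) (57.2861, 16) (0, 16)]  |A|=937.0838
3. ⊥bis P5·P1 via (36.815,10.74): [(37.5348, 0) (59.8494, 0) (57.2861, 16) (36.4625, 16)]  |A|=345.1058
4. ⊥bis P5·P2 via (52.525,13.305): [(36.9282, 9.0513) (37.5348, 0) (59.8494, 0) (57.5005, 14.6619)]  |A|=258.3926
5. ⊥bis P5·P3 via (38.975,8.435): [(38.7078, 9.5367) (41.021, 0) (59.8494, 0) (57.5005, 14.6619)]  |A|=233.5679
6. ⊥bis P5·P4 via (47.845,7.535): [(44.766, 11.1889) (54.1946, 0) (59.8494, 0) (57.5005, 14.6619)]  |A|=129.0709
7. ⊥bis P5·P6 via (27.795,10.57): [(44.766, 11.1889) (54.1946, 0) (59.8494, 0) (57.5005, 14.6619)]  |A|=129.0709
8. ⊥bis P5·P7 via (42.16,8.37): [(44.766, 11.1889) (54.1946, 0) (59.8494, 0) (57.5005, 14.6619)]  |A|=129.0709
9. ⊥bis P5·P8 via (43.115,9.68): [(44.766, 11.1889) (54.1946, 0) (59.8494, 0) (57.5005, 14.6619)]  |A|=129.0709
10. ⊥bis P5·P9 via (61.82,10.6): [(44.766, 11.1889) (54.1946, 0) (59.8494, 0) (57.5005, 14.6619)]  |A|=129.0709
11. canonical 4-gon: [(44.766, 11.1889) (54.1946, 0) (59.8494, 0) (57.5005, 14.6619)]
12. shoelace: 129.0709

Area of P5's cell: 129.0709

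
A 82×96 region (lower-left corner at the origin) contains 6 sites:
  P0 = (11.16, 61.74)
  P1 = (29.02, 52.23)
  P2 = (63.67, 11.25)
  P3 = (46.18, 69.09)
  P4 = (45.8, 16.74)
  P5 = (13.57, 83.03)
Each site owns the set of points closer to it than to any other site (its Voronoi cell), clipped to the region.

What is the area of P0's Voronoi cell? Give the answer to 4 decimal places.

Area of P0's cell: 746.6351

1. box [0,82]×[0,96]: [(0, 0) (82, 0) (82, 96) (0, 96)]
2. ⊥bis P0·P1 via (20.09,56.985): [(0, 19.2555) (40.8645, 96) (0, 96)]  |A|=1568.0627
3. ⊥bis P0·P2 via (37.415,36.495): [(0, 19.2555) (40.8645, 96) (0, 96)]  |A|=1568.0627
4. ⊥bis P0·P3 via (28.67,65.415): [(0, 19.2555) (27.5133, 70.9262) (22.2508, 96) (0, 96)]  |A|=1334.7044
5. ⊥bis P0·P4 via (28.48,39.24): [(0, 19.2555) (27.5133, 70.9262) (22.2508, 96) (0, 96)]  |A|=1334.7044
6. ⊥bis P0·P5 via (12.365,72.385): [(0, 73.7847) (0, 19.2555) (27.3848, 70.6848)]  |A|=746.6351
7. canonical 3-gon: [(0, 73.7847) (0, 19.2555) (27.3848, 70.6848)]
8. shoelace: 746.6351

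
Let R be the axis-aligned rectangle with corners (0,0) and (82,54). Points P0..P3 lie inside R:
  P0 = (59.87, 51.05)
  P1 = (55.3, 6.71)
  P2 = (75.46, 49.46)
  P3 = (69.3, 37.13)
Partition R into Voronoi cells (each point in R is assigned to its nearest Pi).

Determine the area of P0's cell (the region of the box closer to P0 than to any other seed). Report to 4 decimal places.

Area of P0's cell: 1318.5332

1. box [0,82]×[0,54]: [(0, 0) (82, 0) (82, 54) (0, 54)]
2. ⊥bis P0·P1 via (57.585,28.88): [(0, 34.8151) (82, 26.3636) (82, 54) (0, 54)]  |A|=1919.6717
3. ⊥bis P0·P2 via (67.665,50.255): [(0, 34.8151) (65.4028, 28.0742) (68.0469, 54) (0, 54)]  |A|=1509.4569
4. ⊥bis P0·P3 via (64.585,44.09): [(0, 34.8151) (44.1734, 30.2623) (67.2182, 45.8738) (68.0469, 54) (0, 54)]  |A|=1318.5332
5. canonical 5-gon: [(0, 34.8151) (44.1734, 30.2623) (67.2182, 45.8738) (68.0469, 54) (0, 54)]
6. shoelace: 1318.5332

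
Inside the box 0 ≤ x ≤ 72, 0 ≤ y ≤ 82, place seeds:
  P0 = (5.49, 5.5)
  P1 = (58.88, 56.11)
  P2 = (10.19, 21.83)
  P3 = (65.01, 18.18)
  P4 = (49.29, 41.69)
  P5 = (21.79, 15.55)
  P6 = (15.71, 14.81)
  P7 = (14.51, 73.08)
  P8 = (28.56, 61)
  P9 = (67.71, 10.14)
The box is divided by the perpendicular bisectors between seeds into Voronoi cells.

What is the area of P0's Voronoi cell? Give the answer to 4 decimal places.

1. box [0,72]×[0,82]: [(0, 0) (72, 0) (72, 82) (0, 82)]
2. ⊥bis P0·P1 via (32.185,30.805): [(0, 64.7579) (0, 0) (61.386, 0)]  |A|=1987.6146
3. ⊥bis P0·P2 via (7.84,13.665): [(0, 15.9215) (0, 0) (55.3186, 0)]  |A|=440.3765
4. ⊥bis P0·P3 via (35.25,11.84): [(36.6262, 5.3799) (0, 15.9215) (0, 0) (37.7724, 0)]  |A|=393.1778
5. ⊥bis P0·P4 via (27.39,23.595): [(36.6262, 5.3799) (0, 15.9215) (0, 0) (37.7724, 0)]  |A|=393.1778
6. ⊥bis P0·P5 via (13.64,10.525): [(12.5376, 12.313) (0, 15.9215) (0, 0) (20.1293, 0)]  |A|=223.7344
7. ⊥bis P0·P6 via (10.6,10.155): [(7.2471, 13.8357) (0, 15.9215) (0, 0) (19.8508, 0)]  |A|=195.0163
8. ⊥bis P0·P7 via (10,39.29): [(7.2471, 13.8357) (0, 15.9215) (0, 0) (19.8508, 0)]  |A|=195.0163
9. ⊥bis P0·P8 via (17.025,33.25): [(7.2471, 13.8357) (0, 15.9215) (0, 0) (19.8508, 0)]  |A|=195.0163
10. ⊥bis P0·P9 via (36.6,7.82): [(7.2471, 13.8357) (0, 15.9215) (0, 0) (19.8508, 0)]  |A|=195.0163
11. canonical 4-gon: [(7.2471, 13.8357) (0, 15.9215) (0, 0) (19.8508, 0)]
12. shoelace: 195.0163

Area of P0's cell: 195.0163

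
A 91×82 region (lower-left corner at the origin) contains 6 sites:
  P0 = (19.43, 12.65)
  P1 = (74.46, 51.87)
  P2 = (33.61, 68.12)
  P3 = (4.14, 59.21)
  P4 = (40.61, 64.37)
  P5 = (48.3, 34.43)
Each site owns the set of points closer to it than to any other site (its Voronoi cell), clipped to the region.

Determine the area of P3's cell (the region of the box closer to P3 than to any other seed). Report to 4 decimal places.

Area of P3's cell: 914.2809

1. box [0,91]×[0,82]: [(0, 0) (91, 0) (91, 82) (0, 82)]
2. ⊥bis P3·P0 via (11.785,35.93): [(0, 32.0599) (91, 61.9437) (91, 82) (0, 82)]  |A|=3184.8375
3. ⊥bis P3·P1 via (39.3,55.54): [(0, 32.0599) (38.1571, 44.5904) (42.0619, 82) (0, 82)]  |A|=1739.5435
4. ⊥bis P3·P2 via (18.875,63.665): [(0, 32.0599) (25.8627, 40.553) (13.3316, 82) (0, 82)]  |A|=922.0699
5. ⊥bis P3·P4 via (22.375,61.79): [(0, 32.0599) (25.4012, 40.4015) (24.9549, 43.5555) (13.3316, 82) (0, 82)]  |A|=921.3083
6. ⊥bis P3·P5 via (26.22,46.82): [(0, 32.0599) (21.9896, 39.2811) (24.7565, 44.2119) (13.3316, 82) (0, 82)]  |A|=914.2809
7. canonical 5-gon: [(0, 32.0599) (21.9896, 39.2811) (24.7565, 44.2119) (13.3316, 82) (0, 82)]
8. shoelace: 914.2809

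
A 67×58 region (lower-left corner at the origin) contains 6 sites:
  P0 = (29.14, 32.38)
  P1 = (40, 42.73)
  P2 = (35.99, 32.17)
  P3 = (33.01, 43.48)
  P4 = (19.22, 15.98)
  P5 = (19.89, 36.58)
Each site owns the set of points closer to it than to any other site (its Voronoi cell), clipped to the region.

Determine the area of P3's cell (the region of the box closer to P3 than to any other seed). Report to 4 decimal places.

1. box [0,67]×[0,58]: [(0, 0) (67, 0) (67, 58) (0, 58)]
2. ⊥bis P3·P0 via (31.075,37.93): [(0, 48.7643) (67, 25.4048) (67, 58) (0, 58)]  |A|=1401.3367
3. ⊥bis P3·P1 via (36.505,43.105): [(0, 48.7643) (35.774, 36.2917) (38.1032, 58) (0, 58)]  |A|=578.7769
4. ⊥bis P3·P2 via (34.5,37.825): [(0, 48.7643) (32.7208, 37.3562) (35.9803, 38.215) (38.1032, 58) (0, 58)]  |A|=575.7309
5. ⊥bis P3·P4 via (26.115,29.73): [(0, 48.7643) (32.7208, 37.3562) (35.9803, 38.215) (38.1032, 58) (0, 58)]  |A|=575.7309
6. ⊥bis P3·P5 via (26.45,40.03): [(26.7639, 39.433) (32.7208, 37.3562) (35.9803, 38.215) (38.1032, 58) (16.9993, 58)]  |A|=294.3257
7. canonical 5-gon: [(26.7639, 39.433) (32.7208, 37.3562) (35.9803, 38.215) (38.1032, 58) (16.9993, 58)]
8. shoelace: 294.3257

Area of P3's cell: 294.3257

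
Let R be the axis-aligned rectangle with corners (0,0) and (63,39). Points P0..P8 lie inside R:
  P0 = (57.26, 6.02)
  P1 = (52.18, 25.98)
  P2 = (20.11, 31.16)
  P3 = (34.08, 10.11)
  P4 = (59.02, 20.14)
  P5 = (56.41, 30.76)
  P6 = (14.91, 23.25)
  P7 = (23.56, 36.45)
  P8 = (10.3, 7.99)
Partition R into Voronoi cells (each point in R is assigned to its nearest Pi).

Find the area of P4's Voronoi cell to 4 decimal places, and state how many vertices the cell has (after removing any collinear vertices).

1. box [0,63]×[0,39]: [(0, 0) (63, 0) (63, 39) (0, 39)]
2. ⊥bis P4·P0 via (58.14,13.08): [(0, 20.3269) (63, 12.4742) (63, 39) (0, 39)]  |A|=1423.7643
3. ⊥bis P4·P1 via (55.6,23.06): [(48.143, 14.3261) (63, 12.4742) (63, 31.7271)]  |A|=143.0204
4. ⊥bis P4·P2 via (39.565,25.65): [(48.143, 14.3261) (63, 12.4742) (63, 31.7271)]  |A|=143.0204
5. ⊥bis P4·P3 via (46.55,15.125): [(48.143, 14.3261) (63, 12.4742) (63, 31.7271)]  |A|=143.0204
6. ⊥bis P4·P5 via (57.715,25.45): [(57.6208, 25.4269) (48.143, 14.3261) (63, 12.4742) (63, 26.7489)]  |A|=129.6309
7. ⊥bis P4·P6 via (36.965,21.695): [(57.6208, 25.4269) (48.143, 14.3261) (63, 12.4742) (63, 26.7489)]  |A|=129.6309
8. ⊥bis P4·P7 via (41.29,28.295): [(57.6208, 25.4269) (48.143, 14.3261) (63, 12.4742) (63, 26.7489)]  |A|=129.6309
9. ⊥bis P4·P8 via (34.66,14.065): [(57.6208, 25.4269) (48.143, 14.3261) (63, 12.4742) (63, 26.7489)]  |A|=129.6309
10. canonical 4-gon: [(57.6208, 25.4269) (48.143, 14.3261) (63, 12.4742) (63, 26.7489)]
11. shoelace: 129.6309

Area of P4's cell: 129.6309 (4 vertices)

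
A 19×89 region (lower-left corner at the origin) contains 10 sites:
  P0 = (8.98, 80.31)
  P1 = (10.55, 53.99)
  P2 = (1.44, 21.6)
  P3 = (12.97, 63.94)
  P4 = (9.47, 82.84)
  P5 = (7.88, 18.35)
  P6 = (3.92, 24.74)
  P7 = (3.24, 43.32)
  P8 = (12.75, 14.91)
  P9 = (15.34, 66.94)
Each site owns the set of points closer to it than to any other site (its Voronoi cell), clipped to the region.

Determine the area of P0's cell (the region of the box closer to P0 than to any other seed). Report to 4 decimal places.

Area of P0's cell: 168.4962

1. box [0,19]×[0,89]: [(0, 0) (19, 0) (19, 89) (0, 89)]
2. ⊥bis P0·P1 via (9.765,67.15): [(0, 66.5675) (19, 67.7009) (19, 89) (0, 89)]  |A|=415.4503
3. ⊥bis P0·P2 via (5.21,50.955): [(0, 66.5675) (19, 67.7009) (19, 89) (0, 89)]  |A|=415.4503
4. ⊥bis P0·P3 via (10.975,72.125): [(0, 69.45) (19, 74.081) (19, 89) (0, 89)]  |A|=327.4558
5. ⊥bis P0·P4 via (9.225,81.575): [(0, 83.3617) (0, 69.45) (19, 74.081) (19, 79.6818)]  |A|=185.3688
6. ⊥bis P0·P5 via (8.43,49.33): [(0, 83.3617) (0, 69.45) (19, 74.081) (19, 79.6818)]  |A|=185.3688
7. ⊥bis P0·P6 via (6.45,52.525): [(0, 83.3617) (0, 69.45) (19, 74.081) (19, 79.6818)]  |A|=185.3688
8. ⊥bis P0·P7 via (6.11,61.815): [(0, 83.3617) (0, 69.45) (19, 74.081) (19, 79.6818)]  |A|=185.3688
9. ⊥bis P0·P8 via (10.865,47.61): [(0, 83.3617) (0, 69.45) (19, 74.081) (19, 79.6818)]  |A|=185.3688
10. ⊥bis P0·P9 via (12.16,73.625): [(0, 83.3617) (0, 69.45) (6.9384, 71.1411) (19, 76.8787) (19, 79.6818)]  |A|=168.4962
11. canonical 5-gon: [(0, 83.3617) (0, 69.45) (6.9384, 71.1411) (19, 76.8787) (19, 79.6818)]
12. shoelace: 168.4962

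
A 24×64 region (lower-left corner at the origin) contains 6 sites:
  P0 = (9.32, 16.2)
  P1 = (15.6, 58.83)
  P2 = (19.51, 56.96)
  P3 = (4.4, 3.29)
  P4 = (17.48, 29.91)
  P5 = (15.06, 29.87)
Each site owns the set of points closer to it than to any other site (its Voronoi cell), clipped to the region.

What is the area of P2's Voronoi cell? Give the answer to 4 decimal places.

1. box [0,24]×[0,64]: [(0, 0) (24, 0) (24, 64) (0, 64)]
2. ⊥bis P2·P0 via (14.415,36.58): [(0, 40.1837) (24, 34.1837) (24, 64) (0, 64)]  |A|=643.59
3. ⊥bis P2·P1 via (17.555,57.895): [(8.1142, 38.1552) (24, 34.1837) (24, 64) (20.4748, 64)]  |A|=282.3814
4. ⊥bis P2·P3 via (11.955,30.125): [(8.1142, 38.1552) (24, 34.1837) (24, 64) (20.4748, 64)]  |A|=282.3814
5. ⊥bis P2·P4 via (18.495,43.435): [(10.9115, 44.0041) (24, 43.0219) (24, 64) (20.4748, 64)]  |A|=172.5307
6. ⊥bis P2·P5 via (17.285,43.415): [(11.1145, 44.4286) (16.0431, 43.619) (24, 43.0219) (24, 64) (20.4748, 64)]  |A|=171.4025
7. canonical 5-gon: [(11.1145, 44.4286) (16.0431, 43.619) (24, 43.0219) (24, 64) (20.4748, 64)]
8. shoelace: 171.4025

Area of P2's cell: 171.4025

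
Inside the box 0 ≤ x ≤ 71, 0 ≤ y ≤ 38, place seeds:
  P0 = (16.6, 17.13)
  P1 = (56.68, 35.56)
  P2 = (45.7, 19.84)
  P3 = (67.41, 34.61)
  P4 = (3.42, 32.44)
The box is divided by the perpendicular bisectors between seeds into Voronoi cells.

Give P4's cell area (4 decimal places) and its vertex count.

Area of P4's cell: 276.8415 (3 vertices)

1. box [0,71]×[0,38]: [(0, 0) (71, 0) (71, 38) (0, 38)]
2. ⊥bis P4·P0 via (10.01,24.785): [(0, 16.1676) (25.3607, 38) (0, 38)]  |A|=276.8415
3. ⊥bis P4·P1 via (30.05,34): [(0, 16.1676) (25.3607, 38) (0, 38)]  |A|=276.8415
4. ⊥bis P4·P2 via (24.56,26.14): [(0, 16.1676) (25.3607, 38) (0, 38)]  |A|=276.8415
5. ⊥bis P4·P3 via (35.415,33.525): [(0, 16.1676) (25.3607, 38) (0, 38)]  |A|=276.8415
6. canonical 3-gon: [(0, 16.1676) (25.3607, 38) (0, 38)]
7. shoelace: 276.8415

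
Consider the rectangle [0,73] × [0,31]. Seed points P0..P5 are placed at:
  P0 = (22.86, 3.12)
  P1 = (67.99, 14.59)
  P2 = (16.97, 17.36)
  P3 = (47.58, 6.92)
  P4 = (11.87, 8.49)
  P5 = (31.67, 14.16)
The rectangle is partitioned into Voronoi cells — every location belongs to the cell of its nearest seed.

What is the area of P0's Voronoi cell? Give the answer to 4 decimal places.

1. box [0,73]×[0,31]: [(0, 0) (73, 0) (73, 31) (0, 31)]
2. ⊥bis P0·P1 via (45.425,8.855): [(0, 0) (47.6755, 0) (39.7967, 31) (0, 31)]  |A|=1355.8204
3. ⊥bis P0·P2 via (19.915,10.24): [(0, 2.0027) (0, 0) (47.6755, 0) (42.6799, 19.6561)]  |A|=511.2943
4. ⊥bis P0·P3 via (35.22,5.02): [(33.5506, 15.88) (0, 2.0027) (0, 0) (35.9917, 0)]  |A|=319.3696
5. ⊥bis P0·P4 via (17.365,5.805): [(33.5506, 15.88) (19.4351, 10.0415) (14.5285, 0) (35.9917, 0)]  |A|=226.9644
6. ⊥bis P0·P5 via (27.265,8.64): [(35.698, 1.9104) (23.4353, 11.6961) (19.4351, 10.0415) (14.5285, 0) (35.9917, 0)]  |A|=151.8192
7. canonical 5-gon: [(35.698, 1.9104) (23.4353, 11.6961) (19.4351, 10.0415) (14.5285, 0) (35.9917, 0)]
8. shoelace: 151.8192

Area of P0's cell: 151.8192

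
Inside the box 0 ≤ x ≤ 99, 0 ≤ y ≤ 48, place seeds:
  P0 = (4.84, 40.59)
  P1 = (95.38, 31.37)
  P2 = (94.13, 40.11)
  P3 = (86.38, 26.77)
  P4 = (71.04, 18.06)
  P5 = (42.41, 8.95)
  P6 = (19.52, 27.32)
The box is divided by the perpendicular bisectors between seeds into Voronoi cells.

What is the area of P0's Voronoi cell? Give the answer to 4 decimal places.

Area of P0's cell: 342.2835

1. box [0,99]×[0,48]: [(0, 0) (99, 0) (99, 48) (0, 48)]
2. ⊥bis P0·P1 via (50.11,35.98): [(0, 0) (46.446, 0) (51.334, 48) (0, 48)]  |A|=2346.7217
3. ⊥bis P0·P2 via (49.485,40.35): [(0, 0) (46.446, 0) (49.4254, 29.2569) (49.5261, 48) (0, 48)]  |A|=2329.7788
4. ⊥bis P0·P3 via (45.61,33.68): [(0, 0) (39.9017, 0) (48.0371, 48) (0, 48)]  |A|=2110.5294
5. ⊥bis P0·P4 via (37.94,29.325): [(0, 0) (27.9598, 0) (44.2957, 48) (0, 48)]  |A|=1734.1311
6. ⊥bis P0·P5 via (23.625,24.77): [(0, 0) (2.7647, 0) (43.1884, 48) (0, 48)]  |A|=1102.8737
7. ⊥bis P0·P6 via (12.18,33.955): [(0, 20.4808) (24.876, 48) (0, 48)]  |A|=342.2835
8. canonical 3-gon: [(0, 20.4808) (24.876, 48) (0, 48)]
9. shoelace: 342.2835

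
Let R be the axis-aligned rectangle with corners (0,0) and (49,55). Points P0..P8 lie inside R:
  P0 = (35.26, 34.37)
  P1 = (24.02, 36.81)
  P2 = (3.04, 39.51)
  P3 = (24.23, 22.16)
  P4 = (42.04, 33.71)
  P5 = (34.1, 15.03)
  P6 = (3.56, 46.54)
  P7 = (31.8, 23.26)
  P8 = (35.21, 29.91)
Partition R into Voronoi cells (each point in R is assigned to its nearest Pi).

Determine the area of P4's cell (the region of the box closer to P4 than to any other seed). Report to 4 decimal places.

1. box [0,49]×[0,55]: [(0, 0) (49, 0) (49, 55) (0, 55)]
2. ⊥bis P4·P0 via (38.65,34.04): [(35.3364, 0) (49, 0) (49, 55) (40.6904, 55)]  |A|=604.265
3. ⊥bis P4·P1 via (33.03,35.26): [(35.3364, 0) (49, 0) (49, 55) (40.6904, 55)]  |A|=604.265
4. ⊥bis P4·P2 via (22.54,36.61): [(35.3364, 0) (49, 0) (49, 55) (40.6904, 55)]  |A|=604.265
5. ⊥bis P4·P3 via (33.135,27.935): [(37.4135, 21.3376) (49, 3.4713) (49, 55) (40.6904, 55)]  |A|=438.3803
6. ⊥bis P4·P5 via (38.07,24.37): [(37.723, 24.5175) (49, 19.7242) (49, 55) (40.6904, 55)]  |A|=325.5518
7. ⊥bis P4·P6 via (22.8,40.125): [(37.723, 24.5175) (49, 19.7242) (49, 55) (40.6904, 55)]  |A|=325.5518
8. ⊥bis P4·P7 via (36.92,28.485): [(38.0057, 27.4211) (43.4554, 22.0809) (49, 19.7242) (49, 55) (40.6904, 55)]  |A|=316.885
9. ⊥bis P4·P8 via (38.625,31.81): [(38.4615, 32.1038) (44.2184, 21.7566) (49, 19.7242) (49, 55) (40.6904, 55)]  |A|=299.8942
10. canonical 5-gon: [(38.4615, 32.1038) (44.2184, 21.7566) (49, 19.7242) (49, 55) (40.6904, 55)]
11. shoelace: 299.8942

Area of P4's cell: 299.8942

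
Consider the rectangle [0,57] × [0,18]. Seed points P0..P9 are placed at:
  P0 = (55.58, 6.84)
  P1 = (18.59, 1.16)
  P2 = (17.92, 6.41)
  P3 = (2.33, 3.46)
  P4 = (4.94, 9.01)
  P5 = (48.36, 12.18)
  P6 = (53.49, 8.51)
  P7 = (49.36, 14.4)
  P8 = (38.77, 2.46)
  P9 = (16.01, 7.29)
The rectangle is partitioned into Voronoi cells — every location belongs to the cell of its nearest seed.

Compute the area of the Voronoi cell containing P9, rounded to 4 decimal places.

Area of P9's cell: 120.8060

1. box [0,57]×[0,18]: [(0, 0) (57, 0) (57, 18) (0, 18)]
2. ⊥bis P9·P0 via (35.795,7.065): [(0, 0) (35.7147, 0) (35.9194, 18) (0, 18)]  |A|=644.7061
3. ⊥bis P9·P1 via (17.3,4.225): [(0, 0) (7.2615, 0) (35.8515, 12.033) (35.9194, 18) (0, 18)]  |A|=473.5183
4. ⊥bis P9·P2 via (16.965,6.85): [(0, 0) (7.2615, 0) (15.384, 3.4186) (22.1022, 18) (0, 18)]  |A|=312.0088
5. ⊥bis P9·P3 via (9.17,5.375): [(10.315, 1.2852) (15.384, 3.4186) (22.1022, 18) (5.6354, 18)]  |A|=167.4102
6. ⊥bis P9·P4 via (10.475,8.15): [(9.732, 3.3678) (10.315, 1.2852) (15.384, 3.4186) (22.1022, 18) (12.0054, 18)]  |A|=120.806
7. ⊥bis P9·P5 via (32.185,9.735): [(9.732, 3.3678) (10.315, 1.2852) (15.384, 3.4186) (22.1022, 18) (12.0054, 18)]  |A|=120.806
8. ⊥bis P9·P6 via (34.75,7.9): [(9.732, 3.3678) (10.315, 1.2852) (15.384, 3.4186) (22.1022, 18) (12.0054, 18)]  |A|=120.806
9. ⊥bis P9·P7 via (32.685,10.845): [(9.732, 3.3678) (10.315, 1.2852) (15.384, 3.4186) (22.1022, 18) (12.0054, 18)]  |A|=120.806
10. ⊥bis P9·P8 via (27.39,4.875): [(9.732, 3.3678) (10.315, 1.2852) (15.384, 3.4186) (22.1022, 18) (12.0054, 18)]  |A|=120.806
11. canonical 5-gon: [(9.732, 3.3678) (10.315, 1.2852) (15.384, 3.4186) (22.1022, 18) (12.0054, 18)]
12. shoelace: 120.806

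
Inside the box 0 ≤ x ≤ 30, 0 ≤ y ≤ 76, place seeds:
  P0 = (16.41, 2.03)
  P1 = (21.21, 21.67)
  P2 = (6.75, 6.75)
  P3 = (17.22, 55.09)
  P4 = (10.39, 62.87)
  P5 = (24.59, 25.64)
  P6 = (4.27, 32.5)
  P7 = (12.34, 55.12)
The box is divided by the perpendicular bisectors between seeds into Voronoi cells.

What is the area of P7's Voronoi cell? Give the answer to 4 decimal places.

Area of P7's cell: 204.3289

1. box [0,30]×[0,76]: [(0, 0) (30, 0) (30, 76) (0, 76)]
2. ⊥bis P7·P0 via (14.375,28.575): [(0, 27.473) (30, 29.7728) (30, 76) (0, 76)]  |A|=1421.3126
3. ⊥bis P7·P1 via (16.775,38.395): [(0, 33.9467) (30, 41.9019) (30, 76) (0, 76)]  |A|=1142.2704
4. ⊥bis P7·P2 via (9.545,30.935): [(0, 33.9467) (30, 41.9019) (30, 76) (0, 76)]  |A|=1142.2704
5. ⊥bis P7·P3 via (14.78,55.105): [(0, 33.9467) (14.6738, 37.8378) (14.9085, 76) (0, 76)]  |A|=593.011
6. ⊥bis P7·P4 via (11.365,58.995): [(0, 56.1354) (0, 33.9467) (14.6738, 37.8378) (14.8092, 59.8616)]  |A|=325.6222
7. ⊥bis P7·P5 via (18.465,40.38): [(0, 56.1354) (0, 33.9467) (8.2441, 36.1328) (14.6798, 38.8071) (14.8092, 59.8616)]  |A|=322.5111
8. ⊥bis P7·P6 via (8.305,43.81): [(0, 56.1354) (0, 46.7729) (14.6965, 41.5297) (14.8092, 59.8616)]  |A|=204.3289
9. canonical 4-gon: [(0, 56.1354) (0, 46.7729) (14.6965, 41.5297) (14.8092, 59.8616)]
10. shoelace: 204.3289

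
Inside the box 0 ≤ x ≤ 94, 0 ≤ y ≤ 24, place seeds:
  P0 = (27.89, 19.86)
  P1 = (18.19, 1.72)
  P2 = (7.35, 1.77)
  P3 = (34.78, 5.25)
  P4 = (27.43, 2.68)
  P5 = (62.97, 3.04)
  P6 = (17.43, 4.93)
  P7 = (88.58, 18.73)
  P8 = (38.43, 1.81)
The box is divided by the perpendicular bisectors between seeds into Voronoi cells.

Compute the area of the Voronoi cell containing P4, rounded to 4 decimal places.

1. box [0,94]×[0,24]: [(0, 0) (94, 0) (94, 24) (0, 24)]
2. ⊥bis P4·P0 via (27.66,11.27): [(0, 12.0106) (0, 0) (94, 0) (94, 9.4937)]  |A|=1010.7035
3. ⊥bis P4·P1 via (22.81,2.2): [(21.8515, 11.4255) (23.0386, 0) (94, 0) (94, 9.4937)]  |A|=747.8648
4. ⊥bis P4·P2 via (17.39,2.225): [(21.8515, 11.4255) (23.0386, 0) (94, 0) (94, 9.4937)]  |A|=747.8648
5. ⊥bis P4·P3 via (31.105,3.965): [(28.5592, 11.2459) (21.8515, 11.4255) (23.0386, 0) (32.4914, 0)]  |A|=91.3655
6. ⊥bis P4·P5 via (45.2,2.86): [(28.5592, 11.2459) (21.8515, 11.4255) (23.0386, 0) (32.4914, 0)]  |A|=91.3655
7. ⊥bis P4·P6 via (22.43,3.805): [(28.5592, 11.2459) (24.1309, 11.3645) (22.5759, 4.4534) (23.0386, 0) (32.4914, 0)]  |A|=83.4415
8. ⊥bis P4·P7 via (58.005,10.705): [(28.5592, 11.2459) (24.1309, 11.3645) (22.5759, 4.4534) (23.0386, 0) (32.4914, 0)]  |A|=83.4415
9. ⊥bis P4·P8 via (32.93,2.245): [(28.5592, 11.2459) (24.1309, 11.3645) (22.5759, 4.4534) (23.0386, 0) (32.4914, 0)]  |A|=83.4415
10. canonical 5-gon: [(28.5592, 11.2459) (24.1309, 11.3645) (22.5759, 4.4534) (23.0386, 0) (32.4914, 0)]
11. shoelace: 83.4415

Area of P4's cell: 83.4415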